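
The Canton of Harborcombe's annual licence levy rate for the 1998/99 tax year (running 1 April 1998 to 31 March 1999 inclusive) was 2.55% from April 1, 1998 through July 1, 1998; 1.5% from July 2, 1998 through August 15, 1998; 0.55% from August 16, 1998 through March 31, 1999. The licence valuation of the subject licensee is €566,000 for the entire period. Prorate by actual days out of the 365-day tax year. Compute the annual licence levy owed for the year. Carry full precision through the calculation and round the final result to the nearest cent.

April 1 – July 1, 1998: 92 days at 2.55% → €566,000 × 2.55% × 92/365 = €3,637.9068
July 2 – August 15, 1998: 45 days at 1.5% → €566,000 × 1.5% × 45/365 = €1,046.7123
August 16, 1998 – March 31, 1999: 228 days at 0.55% → €566,000 × 0.55% × 228/365 = €1,944.5589
Total = €6,629.1781

€6,629.18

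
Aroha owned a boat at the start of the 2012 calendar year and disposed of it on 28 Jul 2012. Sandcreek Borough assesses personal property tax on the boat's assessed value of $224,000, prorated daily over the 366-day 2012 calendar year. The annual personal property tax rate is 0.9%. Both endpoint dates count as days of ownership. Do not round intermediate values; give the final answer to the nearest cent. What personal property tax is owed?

$1,156.72

Days held (1 Jan – 28 Jul 2012): 210 out of 366
Tax = $224,000 × 0.9% × 210/366 = $1,156.7213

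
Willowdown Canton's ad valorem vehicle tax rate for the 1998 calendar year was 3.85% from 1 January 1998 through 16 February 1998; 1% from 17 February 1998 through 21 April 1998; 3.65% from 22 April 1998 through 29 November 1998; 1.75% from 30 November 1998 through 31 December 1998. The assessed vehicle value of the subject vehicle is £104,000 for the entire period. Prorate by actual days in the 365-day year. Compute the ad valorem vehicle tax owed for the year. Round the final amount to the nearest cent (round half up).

1 January – 16 February 1998: 47 days at 3.85% → £104,000 × 3.85% × 47/365 = £515.5836
17 February – 21 April 1998: 64 days at 1% → £104,000 × 1% × 64/365 = £182.3562
22 April – 29 November 1998: 222 days at 3.65% → £104,000 × 3.65% × 222/365 = £2,308.8000
30 November – 31 December 1998: 32 days at 1.75% → £104,000 × 1.75% × 32/365 = £159.5616
Total = £3,166.3014

£3,166.30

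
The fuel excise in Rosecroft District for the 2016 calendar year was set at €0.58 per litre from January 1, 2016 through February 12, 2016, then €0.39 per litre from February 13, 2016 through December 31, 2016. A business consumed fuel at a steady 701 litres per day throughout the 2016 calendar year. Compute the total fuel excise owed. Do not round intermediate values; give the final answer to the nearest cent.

January 1 – February 12, 2016: 43 days × 701 litres/day = 30,143 litres at €0.58/litre → €17,482.94
February 13 – December 31, 2016: 323 days × 701 litres/day = 226,423 litres at €0.39/litre → €88,304.97

€105,787.91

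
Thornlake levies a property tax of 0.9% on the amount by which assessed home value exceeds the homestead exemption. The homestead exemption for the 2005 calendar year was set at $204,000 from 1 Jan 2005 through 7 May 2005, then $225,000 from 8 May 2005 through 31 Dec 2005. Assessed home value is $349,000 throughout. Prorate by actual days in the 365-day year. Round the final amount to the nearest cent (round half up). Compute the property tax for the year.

1 Jan – 7 May 2005: 127 days, exemption $204,000 → ($349,000 − $204,000) × 0.9% × 127/365 = $454.0685
8 May – 31 Dec 2005: 238 days, exemption $225,000 → ($349,000 − $225,000) × 0.9% × 238/365 = $727.6932
Total = $1,181.7616

$1,181.76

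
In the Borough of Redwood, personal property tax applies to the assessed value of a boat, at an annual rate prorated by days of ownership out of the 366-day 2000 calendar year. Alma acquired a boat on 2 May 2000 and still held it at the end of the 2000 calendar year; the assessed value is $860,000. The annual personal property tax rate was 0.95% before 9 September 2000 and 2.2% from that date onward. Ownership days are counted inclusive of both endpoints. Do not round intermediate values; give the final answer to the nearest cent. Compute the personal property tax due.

2 May – 8 September 2000: 130 days at 0.95% → $860,000 × 0.95% × 130/366 = $2,901.9126
9 September – 31 December 2000: 114 days at 2.2% → $860,000 × 2.2% × 114/366 = $5,893.1148
Total = $8,795.0273

$8,795.03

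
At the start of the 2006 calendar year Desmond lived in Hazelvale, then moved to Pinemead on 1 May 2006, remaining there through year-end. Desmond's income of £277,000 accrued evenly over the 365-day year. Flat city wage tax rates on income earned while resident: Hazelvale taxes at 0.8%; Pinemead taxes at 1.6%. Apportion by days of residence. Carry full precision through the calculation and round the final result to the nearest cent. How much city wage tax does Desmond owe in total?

£3,703.45

Hazelvale, 1 January – 30 April 2006: 120 days → £277,000 × 0.8% × 120/365 = £728.5479
Pinemead, 1 May – 31 December 2006: 245 days → £277,000 × 1.6% × 245/365 = £2,974.9041
Total = £3,703.4521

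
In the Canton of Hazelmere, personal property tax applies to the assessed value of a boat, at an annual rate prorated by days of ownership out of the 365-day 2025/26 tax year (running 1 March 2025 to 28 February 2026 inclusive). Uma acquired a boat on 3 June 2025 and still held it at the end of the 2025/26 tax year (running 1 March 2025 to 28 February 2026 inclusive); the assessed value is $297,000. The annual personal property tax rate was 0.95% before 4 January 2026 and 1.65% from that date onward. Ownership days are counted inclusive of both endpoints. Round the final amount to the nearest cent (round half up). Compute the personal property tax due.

3 June 2025 – 3 January 2026: 215 days at 0.95% → $297,000 × 0.95% × 215/365 = $1,661.9795
4 January – 28 February 2026: 56 days at 1.65% → $297,000 × 1.65% × 56/365 = $751.8575
Total = $2,413.8370

$2,413.84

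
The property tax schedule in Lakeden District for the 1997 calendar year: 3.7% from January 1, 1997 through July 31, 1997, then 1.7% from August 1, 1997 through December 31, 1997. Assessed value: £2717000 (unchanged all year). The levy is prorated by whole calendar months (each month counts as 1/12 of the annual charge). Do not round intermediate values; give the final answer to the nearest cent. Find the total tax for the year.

£77887.33

January 1 – July 31, 1997: 7 months at 3.7% → £2717000 × 3.7% × 7/12 = £58641.9167
August 1 – December 31, 1997: 5 months at 1.7% → £2717000 × 1.7% × 5/12 = £19245.4167
Total = £77887.3333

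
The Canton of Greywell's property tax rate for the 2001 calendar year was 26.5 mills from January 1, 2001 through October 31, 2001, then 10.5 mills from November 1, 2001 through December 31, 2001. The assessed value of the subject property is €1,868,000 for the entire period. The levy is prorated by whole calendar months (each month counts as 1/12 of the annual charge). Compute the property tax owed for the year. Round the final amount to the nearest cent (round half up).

€44,520.67

January 1 – October 31, 2001: 10 months at 26.5 mills → €1,868,000 × 2.65% × 10/12 = €41,251.6667
November 1 – December 31, 2001: 2 months at 10.5 mills → €1,868,000 × 1.05% × 2/12 = €3,269.0000
Total = €44,520.6667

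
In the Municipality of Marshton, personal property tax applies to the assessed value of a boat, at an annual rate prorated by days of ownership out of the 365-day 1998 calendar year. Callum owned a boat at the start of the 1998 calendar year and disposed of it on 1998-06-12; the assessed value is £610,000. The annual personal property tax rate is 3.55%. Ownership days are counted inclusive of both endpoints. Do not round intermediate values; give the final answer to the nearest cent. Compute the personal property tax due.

£9,670.59

Days held (1998-01-01 to 1998-06-12): 163 out of 365
Tax = £610,000 × 3.55% × 163/365 = £9,670.5890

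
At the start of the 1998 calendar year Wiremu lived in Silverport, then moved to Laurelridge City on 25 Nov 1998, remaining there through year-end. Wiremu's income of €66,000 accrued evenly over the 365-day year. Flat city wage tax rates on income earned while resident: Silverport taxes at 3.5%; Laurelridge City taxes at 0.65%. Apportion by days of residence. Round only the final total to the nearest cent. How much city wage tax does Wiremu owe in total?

€2,119.32

Silverport, 1 Jan – 24 Nov 1998: 328 days → €66,000 × 3.5% × 328/365 = €2,075.8356
Laurelridge City, 25 Nov – 31 Dec 1998: 37 days → €66,000 × 0.65% × 37/365 = €43.4877
Total = €2,119.3233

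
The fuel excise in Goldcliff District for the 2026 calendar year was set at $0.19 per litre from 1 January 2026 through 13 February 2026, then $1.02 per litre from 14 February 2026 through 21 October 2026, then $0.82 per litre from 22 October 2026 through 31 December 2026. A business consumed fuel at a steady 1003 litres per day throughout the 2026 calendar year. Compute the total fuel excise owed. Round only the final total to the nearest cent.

1 January – 13 February 2026: 44 days × 1003 litres/day = 44,132 litres at $0.19/litre → $8,385.08
14 February – 21 October 2026: 250 days × 1003 litres/day = 250,750 litres at $1.02/litre → $255,765.00
22 October – 31 December 2026: 71 days × 1003 litres/day = 71,213 litres at $0.82/litre → $58,394.66

$322,544.74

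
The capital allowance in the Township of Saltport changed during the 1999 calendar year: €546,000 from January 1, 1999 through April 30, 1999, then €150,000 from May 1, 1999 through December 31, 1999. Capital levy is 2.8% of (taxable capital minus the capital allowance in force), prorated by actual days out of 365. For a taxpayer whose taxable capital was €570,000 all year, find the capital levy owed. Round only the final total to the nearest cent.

January 1 – April 30, 1999: 120 days, exemption €546,000 → (€570,000 − €546,000) × 2.8% × 120/365 = €220.9315
May 1 – December 31, 1999: 245 days, exemption €150,000 → (€570,000 − €150,000) × 2.8% × 245/365 = €7,893.6986
Total = €8,114.6301

€8,114.63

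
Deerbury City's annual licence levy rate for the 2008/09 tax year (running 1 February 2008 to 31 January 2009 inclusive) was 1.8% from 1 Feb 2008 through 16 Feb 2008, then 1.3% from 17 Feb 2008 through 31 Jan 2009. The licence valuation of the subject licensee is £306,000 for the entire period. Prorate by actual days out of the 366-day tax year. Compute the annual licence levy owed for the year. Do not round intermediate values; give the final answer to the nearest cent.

1 Feb – 16 Feb 2008: 16 days at 1.8% → £306,000 × 1.8% × 16/366 = £240.7869
17 Feb 2008 – 31 Jan 2009: 350 days at 1.3% → £306,000 × 1.3% × 350/366 = £3,804.0984
Total = £4,044.8852

£4,044.89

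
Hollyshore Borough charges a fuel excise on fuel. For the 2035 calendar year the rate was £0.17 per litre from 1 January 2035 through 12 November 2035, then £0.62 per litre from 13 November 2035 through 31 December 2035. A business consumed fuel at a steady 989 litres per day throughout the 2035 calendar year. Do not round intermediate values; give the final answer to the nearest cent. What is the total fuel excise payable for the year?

£83,174.90

1 January – 12 November 2035: 316 days × 989 litres/day = 312,524 litres at £0.17/litre → £53,129.08
13 November – 31 December 2035: 49 days × 989 litres/day = 48,461 litres at £0.62/litre → £30,045.82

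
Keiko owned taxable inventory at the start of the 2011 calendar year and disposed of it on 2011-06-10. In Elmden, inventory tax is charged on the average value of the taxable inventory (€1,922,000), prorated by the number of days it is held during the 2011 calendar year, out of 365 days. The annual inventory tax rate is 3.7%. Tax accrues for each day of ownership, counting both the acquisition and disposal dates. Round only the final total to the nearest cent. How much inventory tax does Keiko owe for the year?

Days held (2011-01-01 to 2011-06-10): 161 out of 365
Tax = €1,922,000 × 3.7% × 161/365 = €31,368.0932

€31,368.09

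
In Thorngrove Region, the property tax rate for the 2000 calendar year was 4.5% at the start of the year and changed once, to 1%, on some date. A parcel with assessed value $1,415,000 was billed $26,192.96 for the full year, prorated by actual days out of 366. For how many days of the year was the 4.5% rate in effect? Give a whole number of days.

Let d = days at the first rate; then 366 − d days at the second rate.
$1,415,000 × [4.5%·d + 1%·(366−d)] / 366 = $26,192.96
Solving gives d = 89, so the new rate took effect on 30 March 2000.

89 days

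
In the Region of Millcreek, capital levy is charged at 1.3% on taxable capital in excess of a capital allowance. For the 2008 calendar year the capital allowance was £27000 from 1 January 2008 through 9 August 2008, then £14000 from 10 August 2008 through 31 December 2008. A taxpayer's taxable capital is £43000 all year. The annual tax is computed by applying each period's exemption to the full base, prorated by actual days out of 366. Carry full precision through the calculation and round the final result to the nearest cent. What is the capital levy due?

1 January – 9 August 2008: 222 days, exemption £27000 → (£43000 − £27000) × 1.3% × 222/366 = £126.1639
10 August – 31 December 2008: 144 days, exemption £14000 → (£43000 − £14000) × 1.3% × 144/366 = £148.3279
Total = £274.4918

£274.49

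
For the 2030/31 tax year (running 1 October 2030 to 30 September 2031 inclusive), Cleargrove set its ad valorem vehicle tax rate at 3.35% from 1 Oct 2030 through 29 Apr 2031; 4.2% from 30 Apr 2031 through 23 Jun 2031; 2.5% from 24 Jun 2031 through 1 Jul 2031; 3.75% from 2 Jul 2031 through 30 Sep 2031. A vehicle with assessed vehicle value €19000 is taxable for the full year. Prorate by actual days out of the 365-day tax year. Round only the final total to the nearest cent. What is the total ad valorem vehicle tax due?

1 Oct 2030 – 29 Apr 2031: 211 days at 3.35% → €19000 × 3.35% × 211/365 = €367.9493
30 Apr – 23 Jun 2031: 55 days at 4.2% → €19000 × 4.2% × 55/365 = €120.2466
24 Jun – 1 Jul 2031: 8 days at 2.5% → €19000 × 2.5% × 8/365 = €10.4110
2 Jul – 30 Sep 2031: 91 days at 3.75% → €19000 × 3.75% × 91/365 = €177.6370
Total = €676.2438

€676.24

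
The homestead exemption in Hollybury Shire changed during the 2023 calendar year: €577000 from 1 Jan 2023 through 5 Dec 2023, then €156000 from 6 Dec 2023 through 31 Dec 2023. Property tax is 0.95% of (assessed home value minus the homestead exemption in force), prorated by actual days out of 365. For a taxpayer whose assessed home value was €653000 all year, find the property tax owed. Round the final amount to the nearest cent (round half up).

1 Jan – 5 Dec 2023: 339 days, exemption €577000 → (€653000 − €577000) × 0.95% × 339/365 = €670.5699
6 Dec – 31 Dec 2023: 26 days, exemption €156000 → (€653000 − €156000) × 0.95% × 26/365 = €336.3260
Total = €1006.8959

€1006.90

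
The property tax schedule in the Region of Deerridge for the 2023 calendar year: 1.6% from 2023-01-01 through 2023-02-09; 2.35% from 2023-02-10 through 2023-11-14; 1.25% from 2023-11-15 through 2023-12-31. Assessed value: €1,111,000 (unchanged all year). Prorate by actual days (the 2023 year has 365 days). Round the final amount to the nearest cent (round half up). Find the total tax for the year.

2023-01-01 to 2023-02-09: 40 days at 1.6% → €1,111,000 × 1.6% × 40/365 = €1,948.0548
2023-02-10 to 2023-11-14: 278 days at 2.35% → €1,111,000 × 2.35% × 278/365 = €19,885.3781
2023-11-15 to 2023-12-31: 47 days at 1.25% → €1,111,000 × 1.25% × 47/365 = €1,788.2534
Total = €23,621.6863

€23,621.69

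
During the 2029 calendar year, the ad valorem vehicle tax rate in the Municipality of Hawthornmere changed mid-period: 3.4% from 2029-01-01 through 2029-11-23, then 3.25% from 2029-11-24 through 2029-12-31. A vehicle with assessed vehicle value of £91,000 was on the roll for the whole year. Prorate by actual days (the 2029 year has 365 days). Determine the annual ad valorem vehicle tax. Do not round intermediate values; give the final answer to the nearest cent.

2029-01-01 to 2029-11-23: 327 days at 3.4% → £91,000 × 3.4% × 327/365 = £2,771.8849
2029-11-24 to 2029-12-31: 38 days at 3.25% → £91,000 × 3.25% × 38/365 = £307.9041
Total = £3,079.7890

£3,079.79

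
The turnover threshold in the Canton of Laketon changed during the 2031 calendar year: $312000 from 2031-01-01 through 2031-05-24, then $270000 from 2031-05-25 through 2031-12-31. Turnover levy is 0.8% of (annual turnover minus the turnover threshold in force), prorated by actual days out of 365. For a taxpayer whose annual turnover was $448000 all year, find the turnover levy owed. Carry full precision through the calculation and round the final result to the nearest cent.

2031-01-01 to 2031-05-24: 144 days, exemption $312000 → ($448000 − $312000) × 0.8% × 144/365 = $429.2384
2031-05-25 to 2031-12-31: 221 days, exemption $270000 → ($448000 − $270000) × 0.8% × 221/365 = $862.2027
Total = $1291.4411

$1291.44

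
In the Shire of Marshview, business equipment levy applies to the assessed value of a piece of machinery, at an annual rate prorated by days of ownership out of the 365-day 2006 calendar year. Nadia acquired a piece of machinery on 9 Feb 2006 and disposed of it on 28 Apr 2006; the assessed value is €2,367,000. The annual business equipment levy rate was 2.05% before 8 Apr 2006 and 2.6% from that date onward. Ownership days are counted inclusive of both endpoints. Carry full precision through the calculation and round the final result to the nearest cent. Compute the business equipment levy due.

€11,251.36

9 Feb – 7 Apr 2006: 58 days at 2.05% → €2,367,000 × 2.05% × 58/365 = €7,710.5836
8 Apr – 28 Apr 2006: 21 days at 2.6% → €2,367,000 × 2.6% × 21/365 = €3,540.7726
Total = €11,251.3562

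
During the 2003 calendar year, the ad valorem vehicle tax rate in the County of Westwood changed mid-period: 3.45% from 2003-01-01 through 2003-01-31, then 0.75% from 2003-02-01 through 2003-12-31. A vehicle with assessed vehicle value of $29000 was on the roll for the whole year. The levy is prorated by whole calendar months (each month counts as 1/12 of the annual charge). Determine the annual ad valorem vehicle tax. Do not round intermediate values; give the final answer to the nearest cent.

$282.75

2003-01-01 to 2003-01-31: 1 month at 3.45% → $29000 × 3.45% × 1/12 = $83.3750
2003-02-01 to 2003-12-31: 11 months at 0.75% → $29000 × 0.75% × 11/12 = $199.3750
Total = $282.7500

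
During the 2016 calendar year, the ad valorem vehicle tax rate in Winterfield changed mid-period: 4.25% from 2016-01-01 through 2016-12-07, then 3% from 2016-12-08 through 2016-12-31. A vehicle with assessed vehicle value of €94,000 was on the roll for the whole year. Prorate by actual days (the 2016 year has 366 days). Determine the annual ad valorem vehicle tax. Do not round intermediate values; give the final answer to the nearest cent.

€3,917.95

2016-01-01 to 2016-12-07: 342 days at 4.25% → €94,000 × 4.25% × 342/366 = €3,733.0328
2016-12-08 to 2016-12-31: 24 days at 3% → €94,000 × 3% × 24/366 = €184.9180
Total = €3,917.9508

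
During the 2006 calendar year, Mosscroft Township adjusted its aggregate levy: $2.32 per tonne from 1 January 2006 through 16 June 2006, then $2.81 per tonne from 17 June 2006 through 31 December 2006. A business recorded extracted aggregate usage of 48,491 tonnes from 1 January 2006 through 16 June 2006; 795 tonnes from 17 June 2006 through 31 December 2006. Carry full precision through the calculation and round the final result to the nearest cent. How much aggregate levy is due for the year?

1 January – 16 June 2006: 48,491 tonnes at $2.32/tonne → $112,499.12
17 June – 31 December 2006: 795 tonnes at $2.81/tonne → $2,233.95

$114,733.07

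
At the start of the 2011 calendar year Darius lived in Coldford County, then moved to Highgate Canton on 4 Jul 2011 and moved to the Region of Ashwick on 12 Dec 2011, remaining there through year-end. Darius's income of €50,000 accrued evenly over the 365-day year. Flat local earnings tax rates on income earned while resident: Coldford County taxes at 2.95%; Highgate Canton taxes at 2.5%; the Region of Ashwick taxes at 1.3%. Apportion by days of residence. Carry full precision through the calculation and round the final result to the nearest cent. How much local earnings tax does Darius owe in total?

Coldford County, 1 Jan – 3 Jul 2011: 184 days → €50,000 × 2.95% × 184/365 = €743.5616
Highgate Canton, 4 Jul – 11 Dec 2011: 161 days → €50,000 × 2.5% × 161/365 = €551.3699
The Region of Ashwick, 12 Dec – 31 Dec 2011: 20 days → €50,000 × 1.3% × 20/365 = €35.6164
Total = €1,330.5479

€1,330.55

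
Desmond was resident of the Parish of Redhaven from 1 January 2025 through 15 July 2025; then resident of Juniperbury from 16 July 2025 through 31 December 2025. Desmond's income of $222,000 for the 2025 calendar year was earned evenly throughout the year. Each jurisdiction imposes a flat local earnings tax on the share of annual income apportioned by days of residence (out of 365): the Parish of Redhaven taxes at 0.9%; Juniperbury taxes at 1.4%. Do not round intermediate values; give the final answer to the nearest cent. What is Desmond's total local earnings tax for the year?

The Parish of Redhaven, 1 January – 15 July 2025: 196 days → $222,000 × 0.9% × 196/365 = $1,072.8986
Juniperbury, 16 July – 31 December 2025: 169 days → $222,000 × 1.4% × 169/365 = $1,439.0466
Total = $2,511.9452

$2,511.95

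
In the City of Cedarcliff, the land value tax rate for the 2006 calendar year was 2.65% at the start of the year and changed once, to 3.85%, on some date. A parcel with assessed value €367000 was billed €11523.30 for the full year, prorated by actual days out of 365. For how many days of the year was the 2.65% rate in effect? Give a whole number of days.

Let d = days at the first rate; then 365 − d days at the second rate.
€367000 × [2.65%·d + 3.85%·(365−d)] / 365 = €11523.30
Solving gives d = 216, so the new rate took effect on August 5, 2006.

216 days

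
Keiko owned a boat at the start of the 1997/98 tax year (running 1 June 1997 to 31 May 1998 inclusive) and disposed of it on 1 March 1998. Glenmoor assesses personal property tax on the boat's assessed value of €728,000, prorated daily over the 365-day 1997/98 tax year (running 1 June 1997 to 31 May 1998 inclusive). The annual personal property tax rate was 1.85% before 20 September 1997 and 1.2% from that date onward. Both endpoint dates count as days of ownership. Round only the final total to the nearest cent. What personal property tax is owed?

1 June – 19 September 1997: 111 days at 1.85% → €728,000 × 1.85% × 111/365 = €4,095.7479
20 September 1997 – 1 March 1998: 163 days at 1.2% → €728,000 × 1.2% × 163/365 = €3,901.2822
Total = €7,997.0301

€7,997.03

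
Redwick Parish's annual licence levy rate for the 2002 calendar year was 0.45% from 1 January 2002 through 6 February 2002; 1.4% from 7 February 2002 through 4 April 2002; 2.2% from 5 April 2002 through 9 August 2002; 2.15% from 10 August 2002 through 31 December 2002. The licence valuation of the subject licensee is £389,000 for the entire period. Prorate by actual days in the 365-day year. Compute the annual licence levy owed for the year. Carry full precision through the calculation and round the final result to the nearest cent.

£7,305.21

1 January – 6 February 2002: 37 days at 0.45% → £389,000 × 0.45% × 37/365 = £177.4479
7 February – 4 April 2002: 57 days at 1.4% → £389,000 × 1.4% × 57/365 = £850.4712
5 April – 9 August 2002: 127 days at 2.2% → £389,000 × 2.2% × 127/365 = £2,977.7151
10 August – 31 December 2002: 144 days at 2.15% → £389,000 × 2.15% × 144/365 = £3,299.5726
Total = £7,305.2068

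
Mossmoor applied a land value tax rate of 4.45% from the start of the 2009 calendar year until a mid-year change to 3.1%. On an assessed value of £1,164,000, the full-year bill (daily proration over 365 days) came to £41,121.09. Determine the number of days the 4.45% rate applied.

117 days

Let d = days at the first rate; then 365 − d days at the second rate.
£1,164,000 × [4.45%·d + 3.1%·(365−d)] / 365 = £41,121.09
Solving gives d = 117, so the new rate took effect on 28 Apr 2009.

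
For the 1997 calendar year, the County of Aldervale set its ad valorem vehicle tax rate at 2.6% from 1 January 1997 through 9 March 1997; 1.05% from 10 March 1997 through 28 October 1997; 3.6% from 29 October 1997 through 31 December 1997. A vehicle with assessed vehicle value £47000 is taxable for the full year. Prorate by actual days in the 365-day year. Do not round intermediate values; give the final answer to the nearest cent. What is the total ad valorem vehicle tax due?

1 January – 9 March 1997: 68 days at 2.6% → £47000 × 2.6% × 68/365 = £227.6603
10 March – 28 October 1997: 233 days at 1.05% → £47000 × 1.05% × 233/365 = £315.0288
29 October – 31 December 1997: 64 days at 3.6% → £47000 × 3.6% × 64/365 = £296.6795
Total = £839.3685

£839.37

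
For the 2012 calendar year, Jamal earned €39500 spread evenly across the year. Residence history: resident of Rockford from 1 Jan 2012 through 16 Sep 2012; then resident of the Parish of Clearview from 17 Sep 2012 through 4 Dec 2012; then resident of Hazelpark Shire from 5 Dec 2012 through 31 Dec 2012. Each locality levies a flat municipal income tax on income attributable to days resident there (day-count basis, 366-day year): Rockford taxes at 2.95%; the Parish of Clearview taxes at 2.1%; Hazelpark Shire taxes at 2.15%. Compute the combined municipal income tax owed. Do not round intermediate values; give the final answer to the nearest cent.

€1069.47

Rockford, 1 Jan – 16 Sep 2012: 260 days → €39500 × 2.95% × 260/366 = €827.7732
The Parish of Clearview, 17 Sep – 4 Dec 2012: 79 days → €39500 × 2.1% × 79/366 = €179.0451
Hazelpark Shire, 5 Dec – 31 Dec 2012: 27 days → €39500 × 2.15% × 27/366 = €62.6496
Total = €1069.4679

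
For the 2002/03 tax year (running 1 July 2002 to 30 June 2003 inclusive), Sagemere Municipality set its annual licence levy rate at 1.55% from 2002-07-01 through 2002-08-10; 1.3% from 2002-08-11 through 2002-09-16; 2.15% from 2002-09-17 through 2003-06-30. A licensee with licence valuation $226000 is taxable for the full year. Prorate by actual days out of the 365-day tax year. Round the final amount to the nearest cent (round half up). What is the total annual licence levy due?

2002-07-01 to 2002-08-10: 41 days at 1.55% → $226000 × 1.55% × 41/365 = $393.4877
2002-08-11 to 2002-09-16: 37 days at 1.3% → $226000 × 1.3% × 37/365 = $297.8247
2002-09-17 to 2003-06-30: 287 days at 2.15% → $226000 × 2.15% × 287/365 = $3820.6384
Total = $4511.9507

$4511.95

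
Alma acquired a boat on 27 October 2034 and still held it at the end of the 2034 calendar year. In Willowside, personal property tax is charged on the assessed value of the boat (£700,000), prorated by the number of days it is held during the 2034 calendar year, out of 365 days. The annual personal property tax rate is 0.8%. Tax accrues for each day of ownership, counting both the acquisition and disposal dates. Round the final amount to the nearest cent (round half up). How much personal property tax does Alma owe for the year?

£1,012.60

Days held (27 October – 31 December 2034): 66 out of 365
Tax = £700,000 × 0.8% × 66/365 = £1,012.6027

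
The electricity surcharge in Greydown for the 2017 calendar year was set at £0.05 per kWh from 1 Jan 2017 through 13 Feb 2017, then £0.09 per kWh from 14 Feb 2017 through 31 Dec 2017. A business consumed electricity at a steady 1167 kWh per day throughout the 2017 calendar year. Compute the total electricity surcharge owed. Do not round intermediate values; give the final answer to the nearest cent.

£36,282.03

1 Jan – 13 Feb 2017: 44 days × 1167 kWh/day = 51,348 kWh at £0.05/kWh → £2,567.40
14 Feb – 31 Dec 2017: 321 days × 1167 kWh/day = 374,607 kWh at £0.09/kWh → £33,714.63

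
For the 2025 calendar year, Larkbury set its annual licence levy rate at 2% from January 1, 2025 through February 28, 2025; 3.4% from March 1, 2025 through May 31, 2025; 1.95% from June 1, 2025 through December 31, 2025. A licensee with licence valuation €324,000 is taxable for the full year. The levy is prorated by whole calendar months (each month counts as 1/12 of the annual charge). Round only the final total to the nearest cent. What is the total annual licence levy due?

€7,519.50

January 1 – February 28, 2025: 2 months at 2% → €324,000 × 2% × 2/12 = €1,080.0000
March 1 – May 31, 2025: 3 months at 3.4% → €324,000 × 3.4% × 3/12 = €2,754.0000
June 1 – December 31, 2025: 7 months at 1.95% → €324,000 × 1.95% × 7/12 = €3,685.5000
Total = €7,519.5000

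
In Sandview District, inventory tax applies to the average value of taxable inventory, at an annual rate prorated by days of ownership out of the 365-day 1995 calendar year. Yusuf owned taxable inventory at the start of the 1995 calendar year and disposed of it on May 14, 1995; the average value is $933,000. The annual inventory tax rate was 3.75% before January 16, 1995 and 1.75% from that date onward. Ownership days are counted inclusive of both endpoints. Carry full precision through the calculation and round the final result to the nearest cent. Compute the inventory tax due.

$6,761.05

January 1 – January 15, 1995: 15 days at 3.75% → $933,000 × 3.75% × 15/365 = $1,437.8425
January 16 – May 14, 1995: 119 days at 1.75% → $933,000 × 1.75% × 119/365 = $5,323.2123
Total = $6,761.0548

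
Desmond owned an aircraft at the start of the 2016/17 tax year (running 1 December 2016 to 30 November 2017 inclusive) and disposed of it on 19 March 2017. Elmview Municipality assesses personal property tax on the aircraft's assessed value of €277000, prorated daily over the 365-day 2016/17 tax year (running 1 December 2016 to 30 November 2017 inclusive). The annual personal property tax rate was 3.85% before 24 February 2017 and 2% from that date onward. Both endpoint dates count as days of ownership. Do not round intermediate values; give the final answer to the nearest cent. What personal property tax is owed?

€2847.79

1 December 2016 – 23 February 2017: 85 days at 3.85% → €277000 × 3.85% × 85/365 = €2483.5137
24 February – 19 March 2017: 24 days at 2% → €277000 × 2% × 24/365 = €364.2740
Total = €2847.7877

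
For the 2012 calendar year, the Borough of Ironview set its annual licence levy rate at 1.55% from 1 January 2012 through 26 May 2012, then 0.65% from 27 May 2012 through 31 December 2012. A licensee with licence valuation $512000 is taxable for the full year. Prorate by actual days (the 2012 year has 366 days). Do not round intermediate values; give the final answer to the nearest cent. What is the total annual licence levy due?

1 January – 26 May 2012: 147 days at 1.55% → $512000 × 1.55% × 147/366 = $3187.4098
27 May – 31 December 2012: 219 days at 0.65% → $512000 × 0.65% × 219/366 = $1991.3443
Total = $5178.7541

$5178.75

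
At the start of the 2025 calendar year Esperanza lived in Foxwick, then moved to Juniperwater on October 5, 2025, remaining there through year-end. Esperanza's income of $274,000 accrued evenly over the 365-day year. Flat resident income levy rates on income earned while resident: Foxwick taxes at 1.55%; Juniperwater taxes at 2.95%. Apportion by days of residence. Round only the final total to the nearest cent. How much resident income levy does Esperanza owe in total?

Foxwick, January 1 – October 4, 2025: 277 days → $274,000 × 1.55% × 277/365 = $3,223.0658
Juniperwater, October 5 – December 31, 2025: 88 days → $274,000 × 2.95% × 88/365 = $1,948.7781
Total = $5,171.8438

$5,171.84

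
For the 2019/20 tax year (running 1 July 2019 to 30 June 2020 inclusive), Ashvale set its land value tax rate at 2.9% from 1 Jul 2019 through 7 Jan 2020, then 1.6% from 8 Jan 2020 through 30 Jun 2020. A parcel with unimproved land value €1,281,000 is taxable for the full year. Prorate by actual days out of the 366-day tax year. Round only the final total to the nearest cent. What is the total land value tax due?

€29,186.50

1 Jul 2019 – 7 Jan 2020: 191 days at 2.9% → €1,281,000 × 2.9% × 191/366 = €19,386.5000
8 Jan – 30 Jun 2020: 175 days at 1.6% → €1,281,000 × 1.6% × 175/366 = €9,800.0000
Total = €29,186.5000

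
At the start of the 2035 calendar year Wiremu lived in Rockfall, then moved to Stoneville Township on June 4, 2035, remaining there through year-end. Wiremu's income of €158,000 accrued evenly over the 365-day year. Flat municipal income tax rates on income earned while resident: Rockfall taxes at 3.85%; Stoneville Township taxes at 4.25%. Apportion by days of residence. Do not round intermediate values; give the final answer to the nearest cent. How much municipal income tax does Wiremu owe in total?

Rockfall, January 1 – June 3, 2035: 154 days → €158,000 × 3.85% × 154/365 = €2,566.5260
Stoneville Township, June 4 – December 31, 2035: 211 days → €158,000 × 4.25% × 211/365 = €3,881.8219
Total = €6,448.3479

€6,448.35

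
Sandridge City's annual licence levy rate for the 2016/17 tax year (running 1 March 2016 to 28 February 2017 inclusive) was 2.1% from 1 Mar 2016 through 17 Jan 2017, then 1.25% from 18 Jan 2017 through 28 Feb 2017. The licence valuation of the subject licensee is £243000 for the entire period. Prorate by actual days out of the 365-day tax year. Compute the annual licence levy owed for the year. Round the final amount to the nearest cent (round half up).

£4865.33

1 Mar 2016 – 17 Jan 2017: 323 days at 2.1% → £243000 × 2.1% × 323/365 = £4515.8055
18 Jan – 28 Feb 2017: 42 days at 1.25% → £243000 × 1.25% × 42/365 = £349.5205
Total = £4865.3260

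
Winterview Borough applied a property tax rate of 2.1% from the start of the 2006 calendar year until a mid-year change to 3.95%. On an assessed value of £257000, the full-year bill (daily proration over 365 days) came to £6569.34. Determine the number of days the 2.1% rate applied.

Let d = days at the first rate; then 365 − d days at the second rate.
£257000 × [2.1%·d + 3.95%·(365−d)] / 365 = £6569.34
Solving gives d = 275, so the new rate took effect on 3 Oct 2006.

275 days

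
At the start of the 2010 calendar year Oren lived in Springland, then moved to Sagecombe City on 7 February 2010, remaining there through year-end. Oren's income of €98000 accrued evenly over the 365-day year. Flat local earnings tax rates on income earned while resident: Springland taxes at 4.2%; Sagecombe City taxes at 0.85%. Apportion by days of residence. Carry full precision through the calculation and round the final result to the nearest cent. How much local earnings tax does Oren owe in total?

Springland, 1 January – 6 February 2010: 37 days → €98000 × 4.2% × 37/365 = €417.2384
Sagecombe City, 7 February – 31 December 2010: 328 days → €98000 × 0.85% × 328/365 = €748.5589
Total = €1165.7973

€1165.80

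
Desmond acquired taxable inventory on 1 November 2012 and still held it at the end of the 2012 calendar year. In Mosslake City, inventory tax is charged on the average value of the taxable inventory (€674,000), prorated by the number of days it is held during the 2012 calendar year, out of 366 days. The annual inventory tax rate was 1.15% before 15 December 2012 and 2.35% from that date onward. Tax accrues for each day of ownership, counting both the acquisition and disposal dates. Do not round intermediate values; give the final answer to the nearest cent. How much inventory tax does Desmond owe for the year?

€1,667.51

1 November – 14 December 2012: 44 days at 1.15% → €674,000 × 1.15% × 44/366 = €931.8142
15 December – 31 December 2012: 17 days at 2.35% → €674,000 × 2.35% × 17/366 = €735.6913
Total = €1,667.5055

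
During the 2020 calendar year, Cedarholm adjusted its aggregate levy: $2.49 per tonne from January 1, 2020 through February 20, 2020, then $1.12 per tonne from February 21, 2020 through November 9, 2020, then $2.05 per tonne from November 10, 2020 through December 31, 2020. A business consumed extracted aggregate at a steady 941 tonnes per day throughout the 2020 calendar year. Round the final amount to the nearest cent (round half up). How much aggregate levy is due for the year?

$496,989.15

January 1 – February 20, 2020: 51 days × 941 tonnes/day = 47,991 tonnes at $2.49/tonne → $119,497.59
February 21 – November 9, 2020: 263 days × 941 tonnes/day = 247,483 tonnes at $1.12/tonne → $277,180.96
November 10 – December 31, 2020: 52 days × 941 tonnes/day = 48,932 tonnes at $2.05/tonne → $100,310.60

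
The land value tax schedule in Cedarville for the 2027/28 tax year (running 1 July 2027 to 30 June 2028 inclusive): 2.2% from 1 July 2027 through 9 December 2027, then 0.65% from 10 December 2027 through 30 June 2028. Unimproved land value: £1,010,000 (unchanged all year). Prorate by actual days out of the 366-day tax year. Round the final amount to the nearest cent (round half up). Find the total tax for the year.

1 July – 9 December 2027: 162 days at 2.2% → £1,010,000 × 2.2% × 162/366 = £9,835.0820
10 December 2027 – 30 June 2028: 204 days at 0.65% → £1,010,000 × 0.65% × 204/366 = £3,659.1803
Total = £13,494.2623

£13,494.26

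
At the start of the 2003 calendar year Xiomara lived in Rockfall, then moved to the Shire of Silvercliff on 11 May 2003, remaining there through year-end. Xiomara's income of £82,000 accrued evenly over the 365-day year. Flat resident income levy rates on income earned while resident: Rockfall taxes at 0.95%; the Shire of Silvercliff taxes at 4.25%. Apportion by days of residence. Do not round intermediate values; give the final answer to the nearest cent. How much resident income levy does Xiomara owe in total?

£2,521.22

Rockfall, 1 Jan – 10 May 2003: 130 days → £82,000 × 0.95% × 130/365 = £277.4521
The Shire of Silvercliff, 11 May – 31 Dec 2003: 235 days → £82,000 × 4.25% × 235/365 = £2,243.7671
Total = £2,521.2192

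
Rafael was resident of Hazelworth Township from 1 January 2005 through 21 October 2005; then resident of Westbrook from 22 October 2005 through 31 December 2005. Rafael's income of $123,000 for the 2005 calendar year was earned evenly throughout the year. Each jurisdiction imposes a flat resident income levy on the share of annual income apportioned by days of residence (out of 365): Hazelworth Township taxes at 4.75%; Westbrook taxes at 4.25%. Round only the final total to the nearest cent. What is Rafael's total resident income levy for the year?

$5,722.87

Hazelworth Township, 1 January – 21 October 2005: 294 days → $123,000 × 4.75% × 294/365 = $4,706.0137
Westbrook, 22 October – 31 December 2005: 71 days → $123,000 × 4.25% × 71/365 = $1,016.8562
Total = $5,722.8699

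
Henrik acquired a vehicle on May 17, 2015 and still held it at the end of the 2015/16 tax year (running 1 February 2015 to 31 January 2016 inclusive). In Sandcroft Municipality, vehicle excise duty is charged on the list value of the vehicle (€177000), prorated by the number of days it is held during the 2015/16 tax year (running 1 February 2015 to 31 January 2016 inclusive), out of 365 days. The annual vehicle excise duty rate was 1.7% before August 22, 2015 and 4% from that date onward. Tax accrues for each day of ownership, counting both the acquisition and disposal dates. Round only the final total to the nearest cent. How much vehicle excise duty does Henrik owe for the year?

May 17 – August 21, 2015: 97 days at 1.7% → €177000 × 1.7% × 97/365 = €799.6521
August 22, 2015 – January 31, 2016: 163 days at 4% → €177000 × 4% × 163/365 = €3161.7534
Total = €3961.4055

€3961.41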